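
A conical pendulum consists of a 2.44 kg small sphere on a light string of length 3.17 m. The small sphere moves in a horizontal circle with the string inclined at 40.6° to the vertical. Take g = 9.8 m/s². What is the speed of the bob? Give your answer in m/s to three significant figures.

4.16 m/s

The radius of the circle is r = L sinθ = 3.17 × sin 40.6° = 2.063 m.
Horizontally T sinθ = mv²/r and vertically T cosθ = mg, so tanθ = v²/(rg).
v = √(r g tanθ) = √(2.063 × 9.8 × 0.8571) = √17.33 = 4.163 m/s.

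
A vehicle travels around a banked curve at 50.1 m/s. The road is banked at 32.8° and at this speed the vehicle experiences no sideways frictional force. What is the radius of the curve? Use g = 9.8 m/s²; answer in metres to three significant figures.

Frictionless banking: tanθ = v²/(rg), so r = v²/(g tanθ).
r = (50.1)²/(9.8 × tan 32.8°) = 2510/(9.8 × 0.6445) = 2510/6.316 = 397.4 m.

397 m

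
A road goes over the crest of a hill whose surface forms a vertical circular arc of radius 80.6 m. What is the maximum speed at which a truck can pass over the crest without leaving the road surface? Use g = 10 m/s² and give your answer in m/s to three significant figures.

28.4 m/s

At the crest the centre of the circle is below the truck, so the net downward (centripetal) force is mg − N = mv²/r.
The truck leaves the road when N → 0, giving v_max = √(g r) = √(10.0 × 80.6) = 28.39 m/s.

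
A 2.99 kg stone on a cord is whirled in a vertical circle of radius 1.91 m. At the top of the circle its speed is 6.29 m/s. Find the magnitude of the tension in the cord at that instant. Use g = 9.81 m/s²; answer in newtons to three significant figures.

At the top, both T and the weight mg point inward (toward the centre), so T + mg = mv²/r.
T = m(v²/r − g) = 2.99 × ((6.29)²/1.91 − 9.81) = 2.99 × (20.71 − 9.81) = 2.99 × 10.90 = 32.60 N.

32.6 N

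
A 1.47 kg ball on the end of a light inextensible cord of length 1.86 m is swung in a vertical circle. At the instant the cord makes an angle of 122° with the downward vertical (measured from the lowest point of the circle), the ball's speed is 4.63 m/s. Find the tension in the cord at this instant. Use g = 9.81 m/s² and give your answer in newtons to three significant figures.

9.30 N

Take the radial direction toward the centre of the circle as positive. The component of the weight along the string toward the centre is −mg cos φ (φ measured from the bottom), so Newton's second law along the string gives T − mg cos φ = m v²/r.
cos 122° = -0.5299, so T = m(v²/r + g cos φ) = 1.47 × ((4.63)²/1.86 + 9.81 × -0.5299) = 1.47 × (11.53 + (-5.199)) = 1.47 × 6.327 = 9.300 N.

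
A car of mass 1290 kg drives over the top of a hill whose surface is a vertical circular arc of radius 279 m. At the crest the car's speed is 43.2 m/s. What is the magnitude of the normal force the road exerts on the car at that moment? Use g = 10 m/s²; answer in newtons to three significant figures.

At the crest the centripetal acceleration points downward (toward the centre of the arc), so mg − N = mv²/r.
N = m(g − v²/r) = 1290 × (10.0 − (43.2)²/279) = 1290 × (10.0 − 6.689) = 1290 × 3.311 = 4271 N.

4270 N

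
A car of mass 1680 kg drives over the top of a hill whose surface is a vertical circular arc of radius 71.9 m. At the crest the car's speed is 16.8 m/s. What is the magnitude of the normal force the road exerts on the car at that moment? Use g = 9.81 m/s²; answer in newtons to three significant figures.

At the crest the centripetal acceleration points downward (toward the centre of the arc), so mg − N = mv²/r.
N = m(g − v²/r) = 1680 × (9.81 − (16.8)²/71.9) = 1680 × (9.81 − 3.925) = 1680 × 5.885 = 9886 N.

9890 N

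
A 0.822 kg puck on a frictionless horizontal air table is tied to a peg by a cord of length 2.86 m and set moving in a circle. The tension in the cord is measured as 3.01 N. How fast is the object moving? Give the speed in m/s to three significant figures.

T = m v²/r ⇒ v = √(T r / m) = √(3.01 × 2.86 / 0.822) = √10.47 = 3.236 m/s.

3.24 m/s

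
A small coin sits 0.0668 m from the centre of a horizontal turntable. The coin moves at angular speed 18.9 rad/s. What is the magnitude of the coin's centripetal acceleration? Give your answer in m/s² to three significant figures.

23.9 m/s²

v = ωr = 18.9 × 0.0668 = 1.263 m/s.
a_c = v²/r = (1.263)²/0.0668 = 1.594/0.0668 = 23.86 m/s².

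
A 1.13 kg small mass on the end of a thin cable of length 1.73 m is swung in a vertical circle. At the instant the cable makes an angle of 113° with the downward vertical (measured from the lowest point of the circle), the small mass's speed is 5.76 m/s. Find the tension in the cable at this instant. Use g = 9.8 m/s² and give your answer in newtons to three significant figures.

Take the radial direction toward the centre of the circle as positive. The component of the weight along the string toward the centre is −mg cos φ (φ measured from the bottom), so Newton's second law along the string gives T − mg cos φ = m v²/r.
cos 113° = -0.3907, so T = m(v²/r + g cos φ) = 1.13 × ((5.76)²/1.73 + 9.8 × -0.3907) = 1.13 × (19.18 + (-3.829)) = 1.13 × 15.35 = 17.34 N.

17.3 N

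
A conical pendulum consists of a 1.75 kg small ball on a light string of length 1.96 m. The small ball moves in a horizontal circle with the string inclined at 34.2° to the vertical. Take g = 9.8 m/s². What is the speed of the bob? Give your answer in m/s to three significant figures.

The radius of the circle is r = L sinθ = 1.96 × sin 34.2° = 1.102 m.
Horizontally T sinθ = mv²/r and vertically T cosθ = mg, so tanθ = v²/(rg).
v = √(r g tanθ) = √(1.102 × 9.8 × 0.6796) = √7.337 = 2.709 m/s.

2.71 m/s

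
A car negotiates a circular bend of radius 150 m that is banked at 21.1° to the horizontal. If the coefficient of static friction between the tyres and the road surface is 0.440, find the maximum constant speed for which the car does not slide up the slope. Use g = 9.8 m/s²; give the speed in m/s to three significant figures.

38.2 m/s

At the maximum speed, friction acts down the slope at its limiting value f = μN. Radially (horizontal, toward centre): N sinθ + μN cosθ = mv²/r. Vertically: N cosθ − μN sinθ = mg.
Dividing: v² = r g (sinθ + μcosθ)/(cosθ − μsinθ).
sinθ + μcosθ = 0.3600 + 0.440×0.9330 = 0.7705; cosθ − μsinθ = 0.9330 − 0.440×0.3600 = 0.7746.
v² = 150 × 9.8 × 0.7705/0.7746 = 1462 m²/s², so v = 38.24 m/s.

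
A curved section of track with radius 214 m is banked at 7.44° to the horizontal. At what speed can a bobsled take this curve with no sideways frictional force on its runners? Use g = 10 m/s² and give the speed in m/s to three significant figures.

16.7 m/s

On a frictionless banked curve, N sinθ = mv²/r and N cosθ = mg, so tanθ = v²/(rg).
v = √(r g tanθ) = √(214 × 10.0 × tan 7.44°) = √(214 × 10.0 × 0.1306) = √279.5 = 16.72 m/s.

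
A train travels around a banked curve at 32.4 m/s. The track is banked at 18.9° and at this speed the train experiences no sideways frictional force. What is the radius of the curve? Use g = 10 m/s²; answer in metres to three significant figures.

307 m

Frictionless banking: tanθ = v²/(rg), so r = v²/(g tanθ).
r = (32.4)²/(10.0 × tan 18.9°) = 1050/(10.0 × 0.3424) = 1050/3.424 = 306.6 m.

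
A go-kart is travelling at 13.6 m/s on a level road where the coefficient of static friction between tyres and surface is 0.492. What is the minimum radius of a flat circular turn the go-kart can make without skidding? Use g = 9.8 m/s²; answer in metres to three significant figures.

38.4 m

At the limit, μ_s m g = m v²/r, so r_min = v²/(μ_s g) = (13.6)²/(0.492 × 9.8) = 185.0/4.822 = 38.36 m.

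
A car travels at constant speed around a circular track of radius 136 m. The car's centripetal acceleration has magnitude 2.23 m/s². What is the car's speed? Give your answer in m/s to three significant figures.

a_c = v²/r ⇒ v = √(a_c · r) = √(2.23 × 136) = √303.3 = 17.41 m/s.

17.4 m/s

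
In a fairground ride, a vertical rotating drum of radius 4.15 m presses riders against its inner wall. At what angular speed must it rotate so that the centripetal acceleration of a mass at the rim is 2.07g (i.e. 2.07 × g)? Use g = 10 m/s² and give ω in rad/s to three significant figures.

2.23 rad/s

Centripetal acceleration a_c = ω²r. Setting ω²r = 2.07g:
ω = √(2.07g / r) = √(2.07 × 10.0 / 4.15) = √4.988 = 2.233 rad/s.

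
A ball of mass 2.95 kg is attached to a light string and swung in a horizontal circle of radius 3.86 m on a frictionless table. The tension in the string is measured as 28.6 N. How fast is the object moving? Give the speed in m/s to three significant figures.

6.12 m/s

T = m v²/r ⇒ v = √(T r / m) = √(28.6 × 3.86 / 2.95) = √37.42 = 6.117 m/s.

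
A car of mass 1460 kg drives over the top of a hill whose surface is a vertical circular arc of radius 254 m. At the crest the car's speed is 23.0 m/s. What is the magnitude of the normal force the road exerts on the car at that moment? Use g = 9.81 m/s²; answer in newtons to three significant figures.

At the crest the centripetal acceleration points downward (toward the centre of the arc), so mg − N = mv²/r.
N = m(g − v²/r) = 1460 × (9.81 − (23.0)²/254) = 1460 × (9.81 − 2.083) = 1460 × 7.727 = 11280 N.

11300 N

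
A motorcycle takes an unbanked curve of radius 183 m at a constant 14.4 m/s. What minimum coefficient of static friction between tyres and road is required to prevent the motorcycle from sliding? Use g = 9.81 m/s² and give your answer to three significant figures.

0.116

Friction provides the centripetal force: μ_s m g = m v²/r, so μ_s = v²/(g r) = (14.40)²/(9.81 × 183) = 207.4/1795 = 0.1155.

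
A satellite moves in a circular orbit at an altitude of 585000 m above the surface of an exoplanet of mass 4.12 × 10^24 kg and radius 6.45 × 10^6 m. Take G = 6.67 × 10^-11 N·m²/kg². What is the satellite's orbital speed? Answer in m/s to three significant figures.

6250 m/s

Orbital radius r = R + h = 6.45 × 10^6 + 585000 = 7.035 × 10^6 m.
Gravity supplies the centripetal force: G M m / r² = m v² / r, so v = √(GM/r).
v = √(6.67 × 10^-11 × 4.12 × 10^24 / 7.035 × 10^6) = √(3.906 × 10^7) = 6250 m/s.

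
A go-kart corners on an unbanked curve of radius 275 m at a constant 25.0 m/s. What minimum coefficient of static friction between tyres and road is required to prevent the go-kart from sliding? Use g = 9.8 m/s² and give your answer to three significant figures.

Friction provides the centripetal force: μ_s m g = m v²/r, so μ_s = v²/(g r) = (25.00)²/(9.8 × 275) = 625.0/2695 = 0.2319.

0.232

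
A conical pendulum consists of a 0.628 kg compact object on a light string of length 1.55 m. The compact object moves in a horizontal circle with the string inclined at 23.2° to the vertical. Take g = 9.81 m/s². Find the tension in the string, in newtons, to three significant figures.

Vertically the bob has no acceleration, so T cosθ = mg.
T = mg/cosθ = 0.628 × 9.81 / cos 23.2° = 6.161/0.9191 = 6.703 N.

6.70 N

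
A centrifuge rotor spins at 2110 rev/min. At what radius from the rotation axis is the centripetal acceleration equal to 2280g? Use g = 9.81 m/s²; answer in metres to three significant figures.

ω = 2110 rev/min × 2π/60 = 221.0 rad/s.
a_c = ω²r = 2280g ⇒ r = 2280 × 9.81 / (221.0)² = 22370/48820 = 0.4581 m.

0.458 m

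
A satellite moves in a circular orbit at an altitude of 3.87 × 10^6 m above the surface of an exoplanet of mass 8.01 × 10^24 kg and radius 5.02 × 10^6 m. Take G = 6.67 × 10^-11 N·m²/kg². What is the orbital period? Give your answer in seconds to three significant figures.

7210 s

r = R + h = 5.02 × 10^6 + 3.87 × 10^6 = 8.890 × 10^6 m. Gravity provides the centripetal force: G M m / r² = m v² / r ⇒ v = √(GM/r) = 7752 m/s.
T = 2πr/v = 2π × 8.890 × 10^6 / 7752 = 7205 s.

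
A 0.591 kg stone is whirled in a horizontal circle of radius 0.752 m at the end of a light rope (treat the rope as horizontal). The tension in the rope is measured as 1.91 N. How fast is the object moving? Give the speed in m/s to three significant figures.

1.56 m/s

T = m v²/r ⇒ v = √(T r / m) = √(1.91 × 0.752 / 0.591) = √2.430 = 1.559 m/s.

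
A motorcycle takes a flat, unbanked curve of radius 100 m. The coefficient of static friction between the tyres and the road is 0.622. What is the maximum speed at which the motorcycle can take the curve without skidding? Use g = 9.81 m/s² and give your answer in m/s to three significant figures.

24.7 m/s

Friction provides the centripetal force on a flat curve. At maximum speed it is at its limiting value: μ_s m g = m v²/r.
Mass cancels: v_max = √(μ_s g r) = √(0.622 × 9.81 × 100) = √610.2 = 24.70 m/s.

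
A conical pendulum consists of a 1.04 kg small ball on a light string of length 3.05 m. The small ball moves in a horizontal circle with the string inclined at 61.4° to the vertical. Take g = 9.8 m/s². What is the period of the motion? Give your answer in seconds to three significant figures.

r = L sinθ = 2.678 m. From T sinθ = mω²r and T cosθ = mg: tanθ = ω²r/g, so ω² = g tanθ / r = g/(L cosθ).
ω = √(g/(L cosθ)) = √(9.8/(3.05 × 0.4787)) = √6.712 = 2.591 rad/s.
Period = 2π/ω = 2.425 s.

2.43 s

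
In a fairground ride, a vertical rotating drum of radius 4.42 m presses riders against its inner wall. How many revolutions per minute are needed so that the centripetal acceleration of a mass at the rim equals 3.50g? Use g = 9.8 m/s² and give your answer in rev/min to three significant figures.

26.6 rev/min

Require ω²r = 3.50g, so ω = √(3.50 × 9.8/4.42) = 2.786 rad/s.
In rev/min: ω × 60/(2π) = 2.786 × 60/(2π) = 26.60 rev/min.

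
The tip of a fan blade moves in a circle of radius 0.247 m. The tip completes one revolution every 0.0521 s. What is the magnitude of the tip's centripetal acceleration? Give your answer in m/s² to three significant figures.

3590 m/s²

v = 2πr/T = 2π × 0.247/0.0521 = 29.79 m/s.
a_c = v²/r = (29.79)²/0.247 = 887.3/0.247 = 3592 m/s².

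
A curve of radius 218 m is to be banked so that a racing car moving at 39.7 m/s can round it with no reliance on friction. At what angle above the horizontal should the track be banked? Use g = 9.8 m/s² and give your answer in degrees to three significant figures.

With no friction, the horizontal component of the normal force provides the centripetal force: N sinθ = mv²/r, while N cosθ = mg vertically.
Dividing: tanθ = v²/(r g) = (39.7)²/(218 × 9.8) = 1576/2136 = 0.7377.
θ = arctan(0.7377) = 36.42°.

36.4°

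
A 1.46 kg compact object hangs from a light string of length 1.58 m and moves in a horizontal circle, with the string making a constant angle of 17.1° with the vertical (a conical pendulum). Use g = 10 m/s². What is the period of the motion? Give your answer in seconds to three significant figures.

r = L sinθ = 0.4646 m. From T sinθ = mω²r and T cosθ = mg: tanθ = ω²r/g, so ω² = g tanθ / r = g/(L cosθ).
ω = √(g/(L cosθ)) = √(10.0/(1.58 × 0.9558)) = √6.622 = 2.573 rad/s.
Period = 2π/ω = 2.442 s.

2.44 s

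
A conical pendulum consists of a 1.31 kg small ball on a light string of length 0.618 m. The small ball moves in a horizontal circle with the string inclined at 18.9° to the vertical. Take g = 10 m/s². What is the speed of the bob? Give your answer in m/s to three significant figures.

The radius of the circle is r = L sinθ = 0.618 × sin 18.9° = 0.2002 m.
Horizontally T sinθ = mv²/r and vertically T cosθ = mg, so tanθ = v²/(rg).
v = √(r g tanθ) = √(0.2002 × 10.0 × 0.3424) = √0.6854 = 0.8279 m/s.

0.828 m/s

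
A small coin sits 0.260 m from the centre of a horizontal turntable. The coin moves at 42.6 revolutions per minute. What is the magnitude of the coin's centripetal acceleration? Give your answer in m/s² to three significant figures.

ω = 42.6 rev/min × 2π/60 = 4.461 rad/s, so v = ωr = 4.461 × 0.260 = 1.160 m/s.
a_c = v²/r = (1.160)²/0.260 = 1.345/0.260 = 5.174 m/s².

5.17 m/s²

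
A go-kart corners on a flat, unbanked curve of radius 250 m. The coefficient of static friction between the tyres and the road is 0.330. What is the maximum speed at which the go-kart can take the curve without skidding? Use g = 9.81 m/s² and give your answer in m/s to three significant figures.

The only inward force on a level bend is static friction, so at the limit f_s = μ_s N = μ_s m g = m v²/r.
Mass cancels: v_max = √(μ_s g r) = √(0.330 × 9.81 × 250) = √809.3 = 28.45 m/s.

28.4 m/s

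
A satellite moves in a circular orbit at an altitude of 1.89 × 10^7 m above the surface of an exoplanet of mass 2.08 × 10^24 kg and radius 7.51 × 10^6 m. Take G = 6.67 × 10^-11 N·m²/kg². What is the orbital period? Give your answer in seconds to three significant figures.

72400 s

r = R + h = 7.51 × 10^6 + 1.89 × 10^7 = 2.641 × 10^7 m. Gravity provides the centripetal force: G M m / r² = m v² / r ⇒ v = √(GM/r) = 2292 m/s.
T = 2πr/v = 2π × 2.641 × 10^7 / 2292 = 72400 s.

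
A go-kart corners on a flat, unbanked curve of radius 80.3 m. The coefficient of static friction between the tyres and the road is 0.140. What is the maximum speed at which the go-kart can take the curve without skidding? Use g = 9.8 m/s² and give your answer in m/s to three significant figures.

10.5 m/s

On a flat curve, static friction is the only horizontal force, so it must supply the full centripetal force: μ_s m g = m v²/r.
Mass cancels: v_max = √(μ_s g r) = √(0.140 × 9.8 × 80.3) = √110.2 = 10.50 m/s.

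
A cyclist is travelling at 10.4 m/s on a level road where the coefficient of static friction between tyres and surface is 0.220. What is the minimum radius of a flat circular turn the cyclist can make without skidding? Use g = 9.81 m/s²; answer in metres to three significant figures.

50.1 m

At the limit, μ_s m g = m v²/r, so r_min = v²/(μ_s g) = (10.4)²/(0.220 × 9.81) = 108.2/2.158 = 50.12 m.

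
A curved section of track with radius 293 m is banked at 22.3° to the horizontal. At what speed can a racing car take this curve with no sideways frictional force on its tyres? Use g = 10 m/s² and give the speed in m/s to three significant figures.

34.7 m/s

On a frictionless banked curve, N sinθ = mv²/r and N cosθ = mg, so tanθ = v²/(rg).
v = √(r g tanθ) = √(293 × 10.0 × tan 22.3°) = √(293 × 10.0 × 0.4101) = √1202 = 34.67 m/s.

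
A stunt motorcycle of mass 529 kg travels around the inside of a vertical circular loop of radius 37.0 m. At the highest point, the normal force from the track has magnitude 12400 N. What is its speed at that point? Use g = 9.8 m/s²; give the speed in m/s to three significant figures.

35.1 m/s

At the top, N + mg = mv²/r, so v = √(r(N/m + g)) = √(37.0 × (12400/529 + 9.8)) = √(37.0 × 33.24) = √1230 = 35.07 m/s.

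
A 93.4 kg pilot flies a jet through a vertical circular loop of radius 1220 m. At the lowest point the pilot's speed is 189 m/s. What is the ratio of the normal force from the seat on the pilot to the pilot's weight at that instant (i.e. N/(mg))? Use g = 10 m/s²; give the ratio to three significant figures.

At the bottom, N − mg = mv²/r, so N = m(v²/r + g) and N/(mg) = v²/(rg) + 1 = (189)²/(1220 × 10.0) + 1 = 2.928 + 1 = 3.928.

3.93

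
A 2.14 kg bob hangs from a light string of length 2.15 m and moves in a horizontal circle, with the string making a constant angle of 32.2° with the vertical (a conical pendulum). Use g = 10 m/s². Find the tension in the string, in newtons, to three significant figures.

25.3 N

Vertically the bob has no acceleration, so T cosθ = mg.
T = mg/cosθ = 2.14 × 10.0 / cos 32.2° = 21.40/0.8462 = 25.29 N.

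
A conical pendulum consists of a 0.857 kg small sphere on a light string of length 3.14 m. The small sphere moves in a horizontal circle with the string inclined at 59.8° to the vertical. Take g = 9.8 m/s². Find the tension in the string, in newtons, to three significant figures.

Vertically the bob has no acceleration, so T cosθ = mg.
T = mg/cosθ = 0.857 × 9.8 / cos 59.8° = 8.399/0.5030 = 16.70 N.

16.7 N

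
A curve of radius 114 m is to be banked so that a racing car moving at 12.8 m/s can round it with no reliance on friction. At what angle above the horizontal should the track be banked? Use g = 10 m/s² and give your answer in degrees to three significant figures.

8.18°

For a frictionless banked turn: horizontally N sinθ = mv²/r and vertically N cosθ = mg.
Dividing: tanθ = v²/(r g) = (12.8)²/(114 × 10.0) = 163.8/1140 = 0.1437.
θ = arctan(0.1437) = 8.179°.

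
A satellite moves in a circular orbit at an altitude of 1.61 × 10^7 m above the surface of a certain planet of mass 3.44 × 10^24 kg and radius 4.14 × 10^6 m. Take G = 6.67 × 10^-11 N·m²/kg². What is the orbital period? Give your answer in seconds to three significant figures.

37800 s

r = R + h = 4.14 × 10^6 + 1.61 × 10^7 = 2.024 × 10^7 m. Gravity provides the centripetal force: G M m / r² = m v² / r ⇒ v = √(GM/r) = 3367 m/s.
T = 2πr/v = 2π × 2.024 × 10^7 / 3367 = 37770 s.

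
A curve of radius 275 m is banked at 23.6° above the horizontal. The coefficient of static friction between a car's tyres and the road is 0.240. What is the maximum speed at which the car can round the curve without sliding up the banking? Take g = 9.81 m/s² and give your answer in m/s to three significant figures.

At the maximum speed, friction acts down the slope at its limiting value f = μN. Radially (horizontal, toward centre): N sinθ + μN cosθ = mv²/r. Vertically: N cosθ − μN sinθ = mg.
Dividing: v² = r g (sinθ + μcosθ)/(cosθ − μsinθ).
sinθ + μcosθ = 0.4003 + 0.240×0.9164 = 0.6203; cosθ − μsinθ = 0.9164 − 0.240×0.4003 = 0.8203.
v² = 275 × 9.81 × 0.6203/0.8203 = 2040 m²/s², so v = 45.17 m/s.

45.2 m/s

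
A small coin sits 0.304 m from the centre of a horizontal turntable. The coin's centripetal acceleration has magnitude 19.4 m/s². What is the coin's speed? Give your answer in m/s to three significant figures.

a_c = v²/r ⇒ v = √(a_c · r) = √(19.4 × 0.304) = √5.898 = 2.428 m/s.

2.43 m/s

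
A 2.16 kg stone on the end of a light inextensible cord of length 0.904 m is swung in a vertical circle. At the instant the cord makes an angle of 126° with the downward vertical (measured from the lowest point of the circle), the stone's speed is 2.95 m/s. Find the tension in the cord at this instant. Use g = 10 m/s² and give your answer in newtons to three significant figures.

8.10 N

Take the radial direction toward the centre of the circle as positive. The component of the weight along the string toward the centre is −mg cos φ (φ measured from the bottom), so Newton's second law along the string gives T − mg cos φ = m v²/r.
cos 126° = -0.5878, so T = m(v²/r + g cos φ) = 2.16 × ((2.95)²/0.904 + 10.0 × -0.5878) = 2.16 × (9.627 + (-5.878)) = 2.16 × 3.749 = 8.097 N.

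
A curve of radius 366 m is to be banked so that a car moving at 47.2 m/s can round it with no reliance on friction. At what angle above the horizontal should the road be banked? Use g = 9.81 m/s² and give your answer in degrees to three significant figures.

31.8°

With no friction, the horizontal component of the normal force provides the centripetal force: N sinθ = mv²/r, while N cosθ = mg vertically.
Dividing: tanθ = v²/(r g) = (47.2)²/(366 × 9.81) = 2228/3590 = 0.6205.
θ = arctan(0.6205) = 31.82°.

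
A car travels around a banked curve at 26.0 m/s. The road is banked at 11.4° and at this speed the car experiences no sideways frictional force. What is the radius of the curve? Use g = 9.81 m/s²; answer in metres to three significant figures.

342 m

Frictionless banking: tanθ = v²/(rg), so r = v²/(g tanθ).
r = (26.0)²/(9.81 × tan 11.4°) = 676.0/(9.81 × 0.2016) = 676.0/1.978 = 341.8 m.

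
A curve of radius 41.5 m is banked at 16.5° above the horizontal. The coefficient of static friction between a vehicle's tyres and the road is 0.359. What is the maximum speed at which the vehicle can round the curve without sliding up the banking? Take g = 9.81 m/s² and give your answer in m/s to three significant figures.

17.3 m/s

At the maximum speed, friction acts down the slope at its limiting value f = μN. Radially (horizontal, toward centre): N sinθ + μN cosθ = mv²/r. Vertically: N cosθ − μN sinθ = mg.
Dividing: v² = r g (sinθ + μcosθ)/(cosθ − μsinθ).
sinθ + μcosθ = 0.2840 + 0.359×0.9588 = 0.6282; cosθ − μsinθ = 0.9588 − 0.359×0.2840 = 0.8569.
v² = 41.5 × 9.81 × 0.6282/0.8569 = 298.5 m²/s², so v = 17.28 m/s.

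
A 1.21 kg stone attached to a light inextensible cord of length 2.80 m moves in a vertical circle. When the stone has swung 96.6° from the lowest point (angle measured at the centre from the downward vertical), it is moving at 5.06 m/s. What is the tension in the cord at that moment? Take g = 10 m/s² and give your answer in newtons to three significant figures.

Take the radial direction toward the centre of the circle as positive. The component of the weight along the string toward the centre is −mg cos φ (φ measured from the bottom), so Newton's second law along the string gives T − mg cos φ = m v²/r.
cos 96.6° = -0.1149, so T = m(v²/r + g cos φ) = 1.21 × ((5.06)²/2.80 + 10.0 × -0.1149) = 1.21 × (9.144 + (-1.149)) = 1.21 × 7.995 = 9.674 N.

9.67 N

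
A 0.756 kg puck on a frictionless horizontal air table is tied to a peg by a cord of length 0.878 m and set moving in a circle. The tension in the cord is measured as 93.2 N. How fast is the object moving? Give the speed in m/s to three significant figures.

10.4 m/s

T = m v²/r ⇒ v = √(T r / m) = √(93.2 × 0.878 / 0.756) = √108.2 = 10.40 m/s.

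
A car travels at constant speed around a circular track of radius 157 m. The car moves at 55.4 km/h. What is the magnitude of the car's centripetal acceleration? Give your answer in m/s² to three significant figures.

1.51 m/s²

v = 55.4 km/h = 55.4/3.6 = 15.39 m/s.
a_c = v²/r = (15.39)²/157 = 236.8/157 = 1.508 m/s².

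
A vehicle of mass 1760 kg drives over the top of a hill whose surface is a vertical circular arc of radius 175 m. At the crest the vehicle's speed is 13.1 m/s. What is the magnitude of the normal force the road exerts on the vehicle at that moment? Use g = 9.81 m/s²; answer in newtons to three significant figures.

15500 N

At the crest the centripetal acceleration points downward (toward the centre of the arc), so mg − N = mv²/r.
N = m(g − v²/r) = 1760 × (9.81 − (13.1)²/175) = 1760 × (9.81 − 0.9806) = 1760 × 8.829 = 15540 N.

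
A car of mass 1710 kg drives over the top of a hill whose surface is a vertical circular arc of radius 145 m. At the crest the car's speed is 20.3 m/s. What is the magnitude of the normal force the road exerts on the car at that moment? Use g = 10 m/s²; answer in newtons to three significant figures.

At the crest the centripetal acceleration points downward (toward the centre of the arc), so mg − N = mv²/r.
N = m(g − v²/r) = 1710 × (10.0 − (20.3)²/145) = 1710 × (10.0 − 2.842) = 1710 × 7.158 = 12240 N.

12200 N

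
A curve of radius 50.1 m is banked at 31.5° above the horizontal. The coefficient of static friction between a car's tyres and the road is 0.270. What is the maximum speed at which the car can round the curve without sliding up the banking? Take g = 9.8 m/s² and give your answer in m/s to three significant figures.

At the maximum speed, friction acts down the slope at its limiting value f = μN. Radially (horizontal, toward centre): N sinθ + μN cosθ = mv²/r. Vertically: N cosθ − μN sinθ = mg.
Dividing: v² = r g (sinθ + μcosθ)/(cosθ − μsinθ).
sinθ + μcosθ = 0.5225 + 0.270×0.8526 = 0.7527; cosθ − μsinθ = 0.8526 − 0.270×0.5225 = 0.7116.
v² = 50.1 × 9.8 × 0.7527/0.7116 = 519.4 m²/s², so v = 22.79 m/s.

22.8 m/s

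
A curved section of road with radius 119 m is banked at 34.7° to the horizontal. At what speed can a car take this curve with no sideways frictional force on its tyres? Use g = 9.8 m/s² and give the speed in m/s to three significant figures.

28.4 m/s

On a frictionless banked curve, N sinθ = mv²/r and N cosθ = mg, so tanθ = v²/(rg).
v = √(r g tanθ) = √(119 × 9.8 × tan 34.7°) = √(119 × 9.8 × 0.6924) = √807.5 = 28.42 m/s.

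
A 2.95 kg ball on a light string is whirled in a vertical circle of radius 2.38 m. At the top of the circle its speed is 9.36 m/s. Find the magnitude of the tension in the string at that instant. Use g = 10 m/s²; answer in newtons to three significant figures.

79.1 N

At the top, both T and the weight mg point inward (toward the centre), so T + mg = mv²/r.
T = m(v²/r − g) = 2.95 × ((9.36)²/2.38 − 10.0) = 2.95 × (36.81 − 10.0) = 2.95 × 26.81 = 79.09 N.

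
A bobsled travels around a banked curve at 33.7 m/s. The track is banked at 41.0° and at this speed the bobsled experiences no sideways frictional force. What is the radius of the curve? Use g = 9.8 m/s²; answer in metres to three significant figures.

Frictionless banking: tanθ = v²/(rg), so r = v²/(g tanθ).
r = (33.7)²/(9.8 × tan 41.0°) = 1136/(9.8 × 0.8693) = 1136/8.519 = 133.3 m.

133 m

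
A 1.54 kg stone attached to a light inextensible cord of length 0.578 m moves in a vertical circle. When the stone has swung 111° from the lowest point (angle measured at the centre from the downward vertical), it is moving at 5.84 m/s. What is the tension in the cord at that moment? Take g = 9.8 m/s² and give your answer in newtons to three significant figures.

85.5 N

Take the radial direction toward the centre of the circle as positive. The component of the weight along the string toward the centre is −mg cos φ (φ measured from the bottom), so Newton's second law along the string gives T − mg cos φ = m v²/r.
cos 111° = -0.3584, so T = m(v²/r + g cos φ) = 1.54 × ((5.84)²/0.578 + 9.8 × -0.3584) = 1.54 × (59.01 + (-3.512)) = 1.54 × 55.49 = 85.46 N.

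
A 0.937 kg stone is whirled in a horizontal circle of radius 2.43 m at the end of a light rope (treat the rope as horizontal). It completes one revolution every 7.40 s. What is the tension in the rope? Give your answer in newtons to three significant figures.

1.64 N

v = 2πr/T = 2π × 2.43/7.40 = 2.063 m/s.
The tension is the only horizontal force, so it supplies the full centripetal force: T = m v²/r = 0.937 × (2.063)²/2.43 = 0.937 × 4.257/2.43 = 1.642 N.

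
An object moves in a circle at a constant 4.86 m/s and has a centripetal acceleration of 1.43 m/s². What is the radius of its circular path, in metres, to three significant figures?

16.5 m

a_c = v²/r ⇒ r = v²/a_c = (4.86)²/1.43 = 23.62/1.43 = 16.52 m.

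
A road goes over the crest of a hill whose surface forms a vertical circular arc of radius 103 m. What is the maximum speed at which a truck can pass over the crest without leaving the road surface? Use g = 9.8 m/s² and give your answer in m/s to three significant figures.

At the crest the centre of the circle is below the truck, so the net downward (centripetal) force is mg − N = mv²/r.
The truck leaves the road when N → 0, giving v_max = √(g r) = √(9.8 × 103) = 31.77 m/s.

31.8 m/s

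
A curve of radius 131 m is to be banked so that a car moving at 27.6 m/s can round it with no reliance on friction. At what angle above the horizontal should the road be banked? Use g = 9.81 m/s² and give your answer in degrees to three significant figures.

For a frictionless banked turn: horizontally N sinθ = mv²/r and vertically N cosθ = mg.
Dividing: tanθ = v²/(r g) = (27.6)²/(131 × 9.81) = 761.8/1285 = 0.5928.
θ = arctan(0.5928) = 30.66°.

30.7°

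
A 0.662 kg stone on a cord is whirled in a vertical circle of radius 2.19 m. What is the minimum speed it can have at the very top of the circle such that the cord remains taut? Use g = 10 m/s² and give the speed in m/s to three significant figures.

At the top, both weight mg and T point toward the centre: T + mg = mv²/r.
At minimum speed T → 0, so mg = mv_min²/r ⇒ v_min = √(g r) = √(10.0 × 2.19) = 4.680 m/s.

4.68 m/s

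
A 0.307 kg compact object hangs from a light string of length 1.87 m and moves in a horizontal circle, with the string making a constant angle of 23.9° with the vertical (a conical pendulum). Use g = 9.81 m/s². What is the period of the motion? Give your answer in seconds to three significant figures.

2.62 s

r = L sinθ = 0.7576 m. From T sinθ = mω²r and T cosθ = mg: tanθ = ω²r/g, so ω² = g tanθ / r = g/(L cosθ).
ω = √(g/(L cosθ)) = √(9.81/(1.87 × 0.9143)) = √5.738 = 2.395 rad/s.
Period = 2π/ω = 2.623 s.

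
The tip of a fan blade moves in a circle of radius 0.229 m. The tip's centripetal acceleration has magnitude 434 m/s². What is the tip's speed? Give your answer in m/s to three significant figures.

9.97 m/s

a_c = v²/r ⇒ v = √(a_c · r) = √(434 × 0.229) = √99.39 = 9.969 m/s.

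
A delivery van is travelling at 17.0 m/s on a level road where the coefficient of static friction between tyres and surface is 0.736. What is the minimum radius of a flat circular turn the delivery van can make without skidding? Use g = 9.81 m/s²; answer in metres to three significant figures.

At the limit, μ_s m g = m v²/r, so r_min = v²/(μ_s g) = (17.0)²/(0.736 × 9.81) = 289.0/7.220 = 40.03 m.

40.0 m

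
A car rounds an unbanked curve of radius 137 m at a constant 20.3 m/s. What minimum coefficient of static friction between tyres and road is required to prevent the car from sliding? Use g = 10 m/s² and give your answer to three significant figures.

Friction provides the centripetal force: μ_s m g = m v²/r, so μ_s = v²/(g r) = (20.30)²/(10.0 × 137) = 412.1/1370 = 0.3008.

0.301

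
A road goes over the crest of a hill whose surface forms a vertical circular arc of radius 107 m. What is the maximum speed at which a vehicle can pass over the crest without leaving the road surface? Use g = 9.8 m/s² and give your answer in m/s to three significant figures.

At the crest the centre of the circle is below the vehicle, so the net downward (centripetal) force is mg − N = mv²/r.
The vehicle leaves the road when N → 0, giving v_max = √(g r) = √(9.8 × 107) = 32.38 m/s.

32.4 m/s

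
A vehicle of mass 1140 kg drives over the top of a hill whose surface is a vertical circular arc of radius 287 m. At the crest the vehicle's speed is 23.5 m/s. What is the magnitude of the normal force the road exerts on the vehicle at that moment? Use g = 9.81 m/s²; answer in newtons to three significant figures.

8990 N

At the crest the centripetal acceleration points downward (toward the centre of the arc), so mg − N = mv²/r.
N = m(g − v²/r) = 1140 × (9.81 − (23.5)²/287) = 1140 × (9.81 − 1.924) = 1140 × 7.886 = 8990 N.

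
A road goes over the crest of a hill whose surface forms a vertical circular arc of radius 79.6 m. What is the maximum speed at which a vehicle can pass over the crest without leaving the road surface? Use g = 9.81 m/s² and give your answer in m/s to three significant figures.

27.9 m/s

At the crest the centre of the circle is below the vehicle, so the net downward (centripetal) force is mg − N = mv²/r.
The vehicle leaves the road when N → 0, giving v_max = √(g r) = √(9.81 × 79.6) = 27.94 m/s.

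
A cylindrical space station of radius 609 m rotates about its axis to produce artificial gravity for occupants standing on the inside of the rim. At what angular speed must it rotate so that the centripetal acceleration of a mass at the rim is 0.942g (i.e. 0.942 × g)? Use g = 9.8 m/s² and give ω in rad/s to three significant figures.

0.123 rad/s

Centripetal acceleration a_c = ω²r. Setting ω²r = 0.942g:
ω = √(0.942g / r) = √(0.942 × 9.8 / 609) = √0.01516 = 0.1231 rad/s.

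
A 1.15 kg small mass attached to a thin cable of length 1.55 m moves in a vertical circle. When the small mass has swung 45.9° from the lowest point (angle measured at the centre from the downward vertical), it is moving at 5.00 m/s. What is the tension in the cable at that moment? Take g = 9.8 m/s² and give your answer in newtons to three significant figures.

Take the radial direction toward the centre of the circle as positive. The component of the weight along the string toward the centre is −mg cos φ (φ measured from the bottom), so Newton's second law along the string gives T − mg cos φ = m v²/r.
cos 45.9° = 0.6959, so T = m(v²/r + g cos φ) = 1.15 × ((5.00)²/1.55 + 9.8 × 0.6959) = 1.15 × (16.13 + (6.820)) = 1.15 × 22.95 = 26.39 N.

26.4 N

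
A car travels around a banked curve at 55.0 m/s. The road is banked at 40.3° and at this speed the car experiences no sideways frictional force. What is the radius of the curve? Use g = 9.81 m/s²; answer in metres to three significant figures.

364 m

Frictionless banking: tanθ = v²/(rg), so r = v²/(g tanθ).
r = (55.0)²/(9.81 × tan 40.3°) = 3025/(9.81 × 0.8481) = 3025/8.319 = 363.6 m.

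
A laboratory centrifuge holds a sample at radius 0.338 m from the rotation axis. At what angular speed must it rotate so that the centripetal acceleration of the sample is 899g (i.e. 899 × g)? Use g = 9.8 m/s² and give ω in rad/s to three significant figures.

161 rad/s

Centripetal acceleration a_c = ω²r. Setting ω²r = 899g:
ω = √(899g / r) = √(899 × 9.8 / 0.338) = √26070 = 161.4 rad/s.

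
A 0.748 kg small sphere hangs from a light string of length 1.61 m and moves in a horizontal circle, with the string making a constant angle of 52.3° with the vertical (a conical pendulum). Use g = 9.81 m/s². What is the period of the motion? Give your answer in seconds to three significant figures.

1.99 s

r = L sinθ = 1.274 m. From T sinθ = mω²r and T cosθ = mg: tanθ = ω²r/g, so ω² = g tanθ / r = g/(L cosθ).
ω = √(g/(L cosθ)) = √(9.81/(1.61 × 0.6115)) = √9.964 = 3.157 rad/s.
Period = 2π/ω = 1.991 s.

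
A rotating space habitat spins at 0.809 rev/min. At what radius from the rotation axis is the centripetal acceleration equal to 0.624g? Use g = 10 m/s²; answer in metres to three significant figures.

869 m

ω = 0.809 rev/min × 2π/60 = 0.08472 rad/s.
a_c = ω²r = 0.624g ⇒ r = 0.624 × 10.0 / (0.08472)² = 6.240/0.007177 = 869.4 m.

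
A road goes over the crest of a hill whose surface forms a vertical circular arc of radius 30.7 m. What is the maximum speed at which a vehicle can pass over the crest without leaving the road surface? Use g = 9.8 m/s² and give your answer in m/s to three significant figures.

17.3 m/s

At the crest the centre of the circle is below the vehicle, so the net downward (centripetal) force is mg − N = mv²/r.
The vehicle leaves the road when N → 0, giving v_max = √(g r) = √(9.8 × 30.7) = 17.35 m/s.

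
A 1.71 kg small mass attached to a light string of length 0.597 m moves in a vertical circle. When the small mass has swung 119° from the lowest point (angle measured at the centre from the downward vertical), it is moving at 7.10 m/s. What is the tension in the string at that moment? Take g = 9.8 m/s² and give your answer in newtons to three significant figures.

Take the radial direction toward the centre of the circle as positive. The component of the weight along the string toward the centre is −mg cos φ (φ measured from the bottom), so Newton's second law along the string gives T − mg cos φ = m v²/r.
cos 119° = -0.4848, so T = m(v²/r + g cos φ) = 1.71 × ((7.10)²/0.597 + 9.8 × -0.4848) = 1.71 × (84.44 + (-4.751)) = 1.71 × 79.69 = 136.3 N.

136 N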